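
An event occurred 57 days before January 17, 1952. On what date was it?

November 21, 1951

−17 → Dec 31, 1951 (end of Dec, 31 days; 40 left).
−31 → Nov 30, 1951 (end of Nov, 30 days; 9 left).
−9 → Nov 21, 1951.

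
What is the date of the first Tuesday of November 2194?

November 4, 2194

November 1, 2194 is a Saturday.
The first Tuesday is therefore November 4 (3 days later).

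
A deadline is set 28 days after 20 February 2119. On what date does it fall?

Feb has 28 days: +9 → Mar 1, 2119 (19 left).
+19 → Mar 20, 2119.

March 20, 2119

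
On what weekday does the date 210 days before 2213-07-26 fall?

Monday

First find the weekday of Jul 26, 2213. Doomsday rule: the anchor day for the 2200s is Friday. For year 13: 13÷12 = 1 r 1, and 1÷4 = 0, so 1+1+0 = 2.
Friday + 2 ≡ Sunday — that's 2213's doomsday.
In July the doomsday date is Jul 11.
Jul 26 is 15 days after Jul 11; 15 mod 7 = 1, so Sunday + 1 = Monday.
210 mod 7 = 0, so 210 days before a Monday is Monday − 0 = Monday.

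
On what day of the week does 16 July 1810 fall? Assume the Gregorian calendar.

Monday

Doomsday rule: the anchor day for the 1800s is Friday. For year 10: 10÷12 = 0 r 10, and 10÷4 = 2, so 0+10+2 = 12.
Friday + 12 ≡ Wednesday — that's 1810's doomsday.
In July the doomsday date is Jul 11.
Jul 16 is 5 days after Jul 11; 5 mod 7 = 5, so Wednesday + 5 = Monday.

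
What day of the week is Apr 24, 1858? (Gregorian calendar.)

Saturday

Doomsday rule: the anchor day for the 1800s is Friday. For year 58: 58÷12 = 4 r 10, and 10÷4 = 2, so 4+10+2 = 16.
Friday + 16 ≡ Sunday — that's 1858's doomsday.
In April the doomsday date is Apr 4.
Apr 24 is 20 days after Apr 4; 20 mod 7 = 6, so Sunday + 6 = Saturday.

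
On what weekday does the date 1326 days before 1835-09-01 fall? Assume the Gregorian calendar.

Sep 1, 1835 is a Tuesday.
1326 mod 7 = 3, so 1326 days before a Tuesday is Tuesday − 3 = Saturday.

Saturday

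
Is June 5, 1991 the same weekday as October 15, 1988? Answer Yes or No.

From Oct 15, 1988 to Jun 5, 1991 is 963 days.
963 mod 7 = 4, so they are different weekdays.
(Oct 15, 1988 is a Saturday; Jun 5, 1991 is a Wednesday.)

No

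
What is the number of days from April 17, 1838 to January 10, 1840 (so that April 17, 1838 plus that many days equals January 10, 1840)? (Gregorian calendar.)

Apr 17, 1838 → Apr 17, 1839: 365 days.
Apr 17, 1839 → May 17, 1839: 30 days (April has 30).
May 17, 1839 → Jun 17, 1839: 31 days (May has 31).
Jun 17, 1839 → Jul 17, 1839: 30 days (June has 30).
Jul 17, 1839 → Aug 17, 1839: 31 days (July has 31).
Aug 17, 1839 → Sep 17, 1839: 31 days (August has 31).
Sep 17, 1839 → Oct 17, 1839: 30 days (September has 30).
Oct 17, 1839 → Nov 17, 1839: 31 days (October has 31).
Nov 17, 1839 → Dec 17, 1839: 30 days (November has 30).
Dec 17, 1839 → Jan 10, 1840: 24 days.
Total: 633 days.

633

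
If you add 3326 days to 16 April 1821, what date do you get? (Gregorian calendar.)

+365 (one year) → Apr 16, 1822 (2961 left).
+365 (one year) → Apr 16, 1823 (2596 left).
+366 (one year; includes Feb 29, 1824) → Apr 16, 1824 (2230 left).
+365 (one year) → Apr 16, 1825 (1865 left).
+365 (one year) → Apr 16, 1826 (1500 left).
+365 (one year) → Apr 16, 1827 (1135 left).
+366 (one year; includes Feb 29, 1828) → Apr 16, 1828 (769 left).
+365 (one year) → Apr 16, 1829 (404 left).
+365 (one year) → Apr 16, 1830 (39 left).
Apr has 30 days: +15 → May 1, 1830 (24 left).
+24 → May 25, 1830.

May 25, 1830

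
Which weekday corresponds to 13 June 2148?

Thursday

Doomsday rule: the anchor day for the 2100s is Sunday. For year 48: 48÷12 = 4 r 0, and 0÷4 = 0, so 4+0+0 = 4.
Sunday + 4 ≡ Thursday — that's 2148's doomsday.
In June the doomsday date is Jun 6.
Jun 13 is 7 days after Jun 6; 7 mod 7 = 0, so Thursday + 0 = Thursday.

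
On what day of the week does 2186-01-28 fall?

Saturday

Doomsday rule: the anchor day for the 2100s is Sunday. For year 86: 86÷12 = 7 r 2, and 2÷4 = 0, so 7+2+0 = 9.
Sunday + 9 ≡ Tuesday — that's 2186's doomsday.
In January the doomsday date is Jan 3 (2186 is not a leap year).
Jan 28 is 25 days after Jan 3; 25 mod 7 = 4, so Tuesday + 4 = Saturday.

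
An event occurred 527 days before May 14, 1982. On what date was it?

December 3, 1980

−365 (one year) → May 14, 1981 (162 left).
−14 → Apr 30, 1981 (end of Apr, 30 days; 148 left).
−30 → Mar 31, 1981 (end of Mar, 31 days; 118 left).
−31 → Feb 28, 1981 (end of Feb, 28 days; 87 left).
−28 → Jan 31, 1981 (end of Jan, 31 days; 59 left).
−31 → Dec 31, 1980 (end of Dec, 31 days; 28 left).
−28 → Dec 3, 1980.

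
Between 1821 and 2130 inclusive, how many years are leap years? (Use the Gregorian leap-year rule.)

Multiples of 4 in [1821,2130]: 77.
Of those, multiples of 100: 3 (not leap unless ÷400).
Multiples of 400: 1.
Leap years = 77 − 3 + 1 = 75.

75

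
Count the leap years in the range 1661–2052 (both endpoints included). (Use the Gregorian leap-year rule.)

95

Multiples of 4 in [1661,2052]: 98.
Of those, multiples of 100: 4 (not leap unless ÷400).
Multiples of 400: 1.
Leap years = 98 − 4 + 1 = 95.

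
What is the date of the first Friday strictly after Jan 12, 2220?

January 14, 2220

Jan 12, 2220 is a Wednesday.
From Wednesday to the next Friday is 2 days.
Jan 12, 2220 + 2 = Jan 14, 2220.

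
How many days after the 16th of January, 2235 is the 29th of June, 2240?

Jan 16, 2235 → Jan 16, 2236: 365 days.
Jan 16, 2236 → Jan 16, 2237: 366 days (Feb 29, 2236 is in that span).
Jan 16, 2237 → Jan 16, 2238: 365 days.
Jan 16, 2238 → Jan 16, 2239: 365 days.
Jan 16, 2239 → Jan 16, 2240: 365 days.
Jan 16, 2240 → Feb 16, 2240: 31 days (January has 31).
Feb 16, 2240 → Mar 16, 2240: 29 days (February has 29).
Mar 16, 2240 → Apr 16, 2240: 31 days (March has 31).
Apr 16, 2240 → May 16, 2240: 30 days (April has 30).
May 16, 2240 → Jun 16, 2240: 31 days (May has 31).
Jun 16, 2240 → Jun 29, 2240: 13 days.
Total: 1991 days.

1991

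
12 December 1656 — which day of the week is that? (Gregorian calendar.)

Tuesday

Doomsday rule: the anchor day for the 1600s is Tuesday. For year 56: 56÷12 = 4 r 8, and 8÷4 = 2, so 4+8+2 = 14.
Tuesday + 14 ≡ Tuesday — that's 1656's doomsday.
In December the doomsday date is Dec 12.
Dec 12 is the doomsday itself: Tuesday.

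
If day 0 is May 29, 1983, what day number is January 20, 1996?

May 29, 1983 → May 29, 1984: 366 days (Feb 29, 1984 is in that span).
May 29, 1984 → May 29, 1985: 365 days.
May 29, 1985 → May 29, 1986: 365 days.
May 29, 1986 → May 29, 1987: 365 days.
May 29, 1987 → May 29, 1988: 366 days (Feb 29, 1988 is in that span).
May 29, 1988 → May 29, 1989: 365 days.
May 29, 1989 → May 29, 1990: 365 days.
May 29, 1990 → May 29, 1991: 365 days.
May 29, 1991 → May 29, 1992: 366 days (Feb 29, 1992 is in that span).
May 29, 1992 → May 29, 1993: 365 days.
May 29, 1993 → May 29, 1994: 365 days.
May 29, 1994 → May 29, 1995: 365 days.
May 29, 1995 → Jun 29, 1995: 31 days (May has 31).
Jun 29, 1995 → Jul 29, 1995: 30 days (June has 30).
Jul 29, 1995 → Aug 29, 1995: 31 days (July has 31).
Aug 29, 1995 → Sep 29, 1995: 31 days (August has 31).
Sep 29, 1995 → Oct 29, 1995: 30 days (September has 30).
Oct 29, 1995 → Nov 29, 1995: 31 days (October has 31).
Nov 29, 1995 → Dec 29, 1995: 30 days (November has 30).
Dec 29, 1995 → Jan 20, 1996: 22 days.
Total: 4619 days.

4619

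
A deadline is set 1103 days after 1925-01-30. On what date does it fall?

+365 (one year) → Jan 30, 1926 (738 left).
+365 (one year) → Jan 30, 1927 (373 left).
Jan has 31 days: +2 → Feb 1, 1927 (371 left).
Feb has 28 days: +28 → Mar 1, 1927 (343 left).
Mar has 31 days: +31 → Apr 1, 1927 (312 left).
Apr has 30 days: +30 → May 1, 1927 (282 left).
May has 31 days: +31 → Jun 1, 1927 (251 left).
Jun has 30 days: +30 → Jul 1, 1927 (221 left).
Jul has 31 days: +31 → Aug 1, 1927 (190 left).
Aug has 31 days: +31 → Sep 1, 1927 (159 left).
Sep has 30 days: +30 → Oct 1, 1927 (129 left).
Oct has 31 days: +31 → Nov 1, 1927 (98 left).
Nov has 30 days: +30 → Dec 1, 1927 (68 left).
Dec has 31 days: +31 → Jan 1, 1928 (37 left).
Jan has 31 days: +31 → Feb 1, 1928 (6 left).
+6 → Feb 7, 1928.

February 7, 1928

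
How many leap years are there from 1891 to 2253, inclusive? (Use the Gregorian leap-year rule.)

Multiples of 4 in [1891,2253]: 91.
Of those, multiples of 100: 4 (not leap unless ÷400).
Multiples of 400: 1.
Leap years = 91 − 4 + 1 = 88.

88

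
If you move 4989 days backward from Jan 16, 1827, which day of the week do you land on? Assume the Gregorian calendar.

First find the weekday of Jan 16, 1827. Doomsday rule: the anchor day for the 1800s is Friday. For year 27: 27÷12 = 2 r 3, and 3÷4 = 0, so 2+3+0 = 5.
Friday + 5 ≡ Wednesday — that's 1827's doomsday.
In January the doomsday date is Jan 3 (1827 is not a leap year).
Jan 16 is 13 days after Jan 3; 13 mod 7 = 6, so Wednesday + 6 = Tuesday.
4989 mod 7 = 5, so 4989 days before a Tuesday is Tuesday − 5 = Thursday.

Thursday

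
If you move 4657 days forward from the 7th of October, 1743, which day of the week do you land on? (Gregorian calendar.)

Wednesday

First find the weekday of Oct 7, 1743. Doomsday rule: the anchor day for the 1700s is Sunday. For year 43: 43÷12 = 3 r 7, and 7÷4 = 1, so 3+7+1 = 11.
Sunday + 11 ≡ Thursday — that's 1743's doomsday.
In October the doomsday date is Oct 10.
Oct 7 is 3 days before Oct 10; 3 mod 7 = 3, so Thursday − 3 = Monday.
4657 mod 7 = 2, so 4657 days after a Monday is Monday + 2 = Wednesday.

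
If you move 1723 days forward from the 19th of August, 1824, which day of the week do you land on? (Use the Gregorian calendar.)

Aug 19, 1824 is a Thursday.
1723 mod 7 = 1, so 1723 days after a Thursday is Thursday + 1 = Friday.

Friday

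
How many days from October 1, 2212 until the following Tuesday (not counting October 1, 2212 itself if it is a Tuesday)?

Oct 1, 2212 is a Thursday.
From Thursday to the next Tuesday is 5 days.

5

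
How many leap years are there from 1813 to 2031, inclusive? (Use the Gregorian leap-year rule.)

Multiples of 4 in [1813,2031]: 54.
Of those, multiples of 100: 2 (not leap unless ÷400).
Multiples of 400: 1.
Leap years = 54 − 2 + 1 = 53.

53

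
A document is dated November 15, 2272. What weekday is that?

Friday

Doomsday rule: the anchor day for the 2200s is Friday. For year 72: 72÷12 = 6 r 0, and 0÷4 = 0, so 6+0+0 = 6.
Friday + 6 ≡ Thursday — that's 2272's doomsday.
In November the doomsday date is Nov 7.
Nov 15 is 8 days after Nov 7; 8 mod 7 = 1, so Thursday + 1 = Friday.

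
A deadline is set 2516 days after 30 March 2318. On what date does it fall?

February 17, 2325

+365 (one year) → Mar 30, 2319 (2151 left).
+366 (one year; includes Feb 29, 2320) → Mar 30, 2320 (1785 left).
+365 (one year) → Mar 30, 2321 (1420 left).
+365 (one year) → Mar 30, 2322 (1055 left).
+365 (one year) → Mar 30, 2323 (690 left).
+366 (one year; includes Feb 29, 2324) → Mar 30, 2324 (324 left).
Mar has 31 days: +2 → Apr 1, 2324 (322 left).
Apr has 30 days: +30 → May 1, 2324 (292 left).
May has 31 days: +31 → Jun 1, 2324 (261 left).
Jun has 30 days: +30 → Jul 1, 2324 (231 left).
Jul has 31 days: +31 → Aug 1, 2324 (200 left).
Aug has 31 days: +31 → Sep 1, 2324 (169 left).
Sep has 30 days: +30 → Oct 1, 2324 (139 left).
Oct has 31 days: +31 → Nov 1, 2324 (108 left).
Nov has 30 days: +30 → Dec 1, 2324 (78 left).
Dec has 31 days: +31 → Jan 1, 2325 (47 left).
Jan has 31 days: +31 → Feb 1, 2325 (16 left).
+16 → Feb 17, 2325.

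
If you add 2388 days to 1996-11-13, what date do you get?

May 29, 2003

+365 (one year) → Nov 13, 1997 (2023 left).
+365 (one year) → Nov 13, 1998 (1658 left).
+365 (one year) → Nov 13, 1999 (1293 left).
+366 (one year; includes Feb 29, 2000) → Nov 13, 2000 (927 left).
+365 (one year) → Nov 13, 2001 (562 left).
+365 (one year) → Nov 13, 2002 (197 left).
Nov has 30 days: +18 → Dec 1, 2002 (179 left).
Dec has 31 days: +31 → Jan 1, 2003 (148 left).
Jan has 31 days: +31 → Feb 1, 2003 (117 left).
Feb has 28 days: +28 → Mar 1, 2003 (89 left).
Mar has 31 days: +31 → Apr 1, 2003 (58 left).
Apr has 30 days: +30 → May 1, 2003 (28 left).
+28 → May 29, 2003.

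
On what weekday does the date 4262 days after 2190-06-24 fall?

Wednesday

First find the weekday of Jun 24, 2190. Doomsday rule: the anchor day for the 2100s is Sunday. For year 90: 90÷12 = 7 r 6, and 6÷4 = 1, so 7+6+1 = 14.
Sunday + 14 ≡ Sunday — that's 2190's doomsday.
In June the doomsday date is Jun 6.
Jun 24 is 18 days after Jun 6; 18 mod 7 = 4, so Sunday + 4 = Thursday.
4262 mod 7 = 6, so 4262 days after a Thursday is Thursday + 6 = Wednesday.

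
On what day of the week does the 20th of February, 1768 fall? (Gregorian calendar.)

Doomsday rule: the anchor day for the 1700s is Sunday. For year 68: 68÷12 = 5 r 8, and 8÷4 = 2, so 5+8+2 = 15.
Sunday + 15 ≡ Monday — that's 1768's doomsday.
In February the doomsday date is Feb 29 (1768 is a leap year (divisible by 4)).
Feb 20 is 9 days before Feb 29; 9 mod 7 = 2, so Monday − 2 = Saturday.

Saturday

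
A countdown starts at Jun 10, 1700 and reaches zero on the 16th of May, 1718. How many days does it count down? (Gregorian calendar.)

6549

Jun 10, 1700 → Jun 10, 1701: 365 days.
Jun 10, 1701 → Jun 10, 1702: 365 days.
Jun 10, 1702 → Jun 10, 1703: 365 days.
Jun 10, 1703 → Jun 10, 1704: 366 days (Feb 29, 1704 is in that span).
Jun 10, 1704 → Jun 10, 1705: 365 days.
Jun 10, 1705 → Jun 10, 1706: 365 days.
Jun 10, 1706 → Jun 10, 1707: 365 days.
Jun 10, 1707 → Jun 10, 1708: 366 days (Feb 29, 1708 is in that span).
Jun 10, 1708 → Jun 10, 1709: 365 days.
Jun 10, 1709 → Jun 10, 1710: 365 days.
Jun 10, 1710 → Jun 10, 1711: 365 days.
Jun 10, 1711 → Jun 10, 1712: 366 days (Feb 29, 1712 is in that span).
Jun 10, 1712 → Jun 10, 1713: 365 days.
Jun 10, 1713 → Jun 10, 1714: 365 days.
Jun 10, 1714 → Jun 10, 1715: 365 days.
Jun 10, 1715 → Jun 10, 1716: 366 days (Feb 29, 1716 is in that span).
Jun 10, 1716 → Jun 10, 1717: 365 days.
Jun 10, 1717 → Jul 10, 1717: 30 days (June has 30).
Jul 10, 1717 → Aug 10, 1717: 31 days (July has 31).
Aug 10, 1717 → Sep 10, 1717: 31 days (August has 31).
Sep 10, 1717 → Oct 10, 1717: 30 days (September has 30).
Oct 10, 1717 → Nov 10, 1717: 31 days (October has 31).
Nov 10, 1717 → Dec 10, 1717: 30 days (November has 30).
Dec 10, 1717 → Jan 10, 1718: 31 days (December has 31).
Jan 10, 1718 → Feb 10, 1718: 31 days (January has 31).
Feb 10, 1718 → Mar 10, 1718: 28 days (February has 28).
Mar 10, 1718 → Apr 10, 1718: 31 days (March has 31).
Apr 10, 1718 → May 10, 1718: 30 days (April has 30).
May 10, 1718 → May 16, 1718: 6 days.
Total: 6549 days.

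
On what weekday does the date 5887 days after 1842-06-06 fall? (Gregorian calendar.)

Monday

First find the weekday of Jun 6, 1842. Doomsday rule: the anchor day for the 1800s is Friday. For year 42: 42÷12 = 3 r 6, and 6÷4 = 1, so 3+6+1 = 10.
Friday + 10 ≡ Monday — that's 1842's doomsday.
In June the doomsday date is Jun 6.
Jun 6 is the doomsday itself: Monday.
5887 mod 7 = 0, so 5887 days after a Monday is Monday + 0 = Monday.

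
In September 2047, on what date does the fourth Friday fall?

September 27, 2047

September 1, 2047 is a Sunday.
The first Friday is therefore September 6 (5 days later).
The fourth Friday is 6 + 3×7 = September 27.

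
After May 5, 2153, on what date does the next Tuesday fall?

May 5, 2153 is a Saturday.
From Saturday to the next Tuesday is 3 days.
May 5, 2153 + 3 = May 8, 2153.

May 8, 2153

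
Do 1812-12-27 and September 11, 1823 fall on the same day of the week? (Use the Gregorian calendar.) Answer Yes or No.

From Dec 27, 1812 to Sep 11, 1823 is 3910 days.
3910 mod 7 = 4, so they are different weekdays.
(Dec 27, 1812 is a Sunday; Sep 11, 1823 is a Thursday.)

No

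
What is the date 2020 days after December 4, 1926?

June 15, 1932

+365 (one year) → Dec 4, 1927 (1655 left).
+366 (one year; includes Feb 29, 1928) → Dec 4, 1928 (1289 left).
+365 (one year) → Dec 4, 1929 (924 left).
+365 (one year) → Dec 4, 1930 (559 left).
+365 (one year) → Dec 4, 1931 (194 left).
Dec has 31 days: +28 → Jan 1, 1932 (166 left).
Jan has 31 days: +31 → Feb 1, 1932 (135 left).
Feb has 29 days: +29 → Mar 1, 1932 (106 left).
Mar has 31 days: +31 → Apr 1, 1932 (75 left).
Apr has 30 days: +30 → May 1, 1932 (45 left).
May has 31 days: +31 → Jun 1, 1932 (14 left).
+14 → Jun 15, 1932.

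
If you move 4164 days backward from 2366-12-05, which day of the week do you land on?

Tuesday

First find the weekday of Dec 5, 2366. Doomsday rule: the anchor day for the 2300s is Wednesday. For year 66: 66÷12 = 5 r 6, and 6÷4 = 1, so 5+6+1 = 12.
Wednesday + 12 ≡ Monday — that's 2366's doomsday.
In December the doomsday date is Dec 12.
Dec 5 is 7 days before Dec 12; 7 mod 7 = 0, so Monday − 0 = Monday.
4164 mod 7 = 6, so 4164 days before a Monday is Monday − 6 = Tuesday.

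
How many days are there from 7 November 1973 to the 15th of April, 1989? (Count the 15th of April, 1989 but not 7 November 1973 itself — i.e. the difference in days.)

5638

Nov 7, 1973 → Nov 7, 1974: 365 days.
Nov 7, 1974 → Nov 7, 1975: 365 days.
Nov 7, 1975 → Nov 7, 1976: 366 days (Feb 29, 1976 is in that span).
Nov 7, 1976 → Nov 7, 1977: 365 days.
Nov 7, 1977 → Nov 7, 1978: 365 days.
Nov 7, 1978 → Nov 7, 1979: 365 days.
Nov 7, 1979 → Nov 7, 1980: 366 days (Feb 29, 1980 is in that span).
Nov 7, 1980 → Nov 7, 1981: 365 days.
Nov 7, 1981 → Nov 7, 1982: 365 days.
Nov 7, 1982 → Nov 7, 1983: 365 days.
Nov 7, 1983 → Nov 7, 1984: 366 days (Feb 29, 1984 is in that span).
Nov 7, 1984 → Nov 7, 1985: 365 days.
Nov 7, 1985 → Nov 7, 1986: 365 days.
Nov 7, 1986 → Nov 7, 1987: 365 days.
Nov 7, 1987 → Nov 7, 1988: 366 days (Feb 29, 1988 is in that span).
Nov 7, 1988 → Dec 7, 1988: 30 days (November has 30).
Dec 7, 1988 → Jan 7, 1989: 31 days (December has 31).
Jan 7, 1989 → Feb 7, 1989: 31 days (January has 31).
Feb 7, 1989 → Mar 7, 1989: 28 days (February has 28).
Mar 7, 1989 → Apr 7, 1989: 31 days (March has 31).
Apr 7, 1989 → Apr 15, 1989: 8 days.
Total: 5638 days.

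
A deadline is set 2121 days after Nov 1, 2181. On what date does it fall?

August 23, 2187

+365 (one year) → Nov 1, 2182 (1756 left).
+365 (one year) → Nov 1, 2183 (1391 left).
+366 (one year; includes Feb 29, 2184) → Nov 1, 2184 (1025 left).
+365 (one year) → Nov 1, 2185 (660 left).
+365 (one year) → Nov 1, 2186 (295 left).
Nov has 30 days: +30 → Dec 1, 2186 (265 left).
Dec has 31 days: +31 → Jan 1, 2187 (234 left).
Jan has 31 days: +31 → Feb 1, 2187 (203 left).
Feb has 28 days: +28 → Mar 1, 2187 (175 left).
Mar has 31 days: +31 → Apr 1, 2187 (144 left).
Apr has 30 days: +30 → May 1, 2187 (114 left).
May has 31 days: +31 → Jun 1, 2187 (83 left).
Jun has 30 days: +30 → Jul 1, 2187 (53 left).
Jul has 31 days: +31 → Aug 1, 2187 (22 left).
+22 → Aug 23, 2187.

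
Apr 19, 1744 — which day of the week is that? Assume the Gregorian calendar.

Sunday

Doomsday rule: the anchor day for the 1700s is Sunday. For year 44: 44÷12 = 3 r 8, and 8÷4 = 2, so 3+8+2 = 13.
Sunday + 13 ≡ Saturday — that's 1744's doomsday.
In April the doomsday date is Apr 4.
Apr 19 is 15 days after Apr 4; 15 mod 7 = 1, so Saturday + 1 = Sunday.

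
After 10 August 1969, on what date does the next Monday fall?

Aug 10, 1969 is a Sunday.
From Sunday to the next Monday is 1 day.
Aug 10, 1969 + 1 = Aug 11, 1969.

August 11, 1969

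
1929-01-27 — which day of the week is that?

Sunday

January 1, 1929 is a Tuesday.
Jan 1, 1929 → Jan 27, 1929: 26 days.
Total: 26 days.
26 mod 7 = 5, so Tuesday + 5 = Sunday.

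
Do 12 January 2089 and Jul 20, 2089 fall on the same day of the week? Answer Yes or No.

Yes

From Jan 12, 2089 to Jul 20, 2089 is 189 days.
189 mod 7 = 0, so they are the same weekday.
(Jan 12, 2089 is a Wednesday; Jul 20, 2089 is a Wednesday.)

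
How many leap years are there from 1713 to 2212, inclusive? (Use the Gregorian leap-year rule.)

Multiples of 4 in [1713,2212]: 125.
Of those, multiples of 100: 5 (not leap unless ÷400).
Multiples of 400: 1.
Leap years = 125 − 5 + 1 = 121.

121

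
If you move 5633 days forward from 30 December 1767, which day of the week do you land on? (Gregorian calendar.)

Monday

Dec 30, 1767 is a Wednesday.
5633 mod 7 = 5, so 5633 days after a Wednesday is Wednesday + 5 = Monday.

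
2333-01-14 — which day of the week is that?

Doomsday rule: the anchor day for the 2300s is Wednesday. For year 33: 33÷12 = 2 r 9, and 9÷4 = 2, so 2+9+2 = 13.
Wednesday + 13 ≡ Tuesday — that's 2333's doomsday.
In January the doomsday date is Jan 3 (2333 is not a leap year).
Jan 14 is 11 days after Jan 3; 11 mod 7 = 4, so Tuesday + 4 = Saturday.

Saturday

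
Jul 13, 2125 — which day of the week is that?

Friday

Doomsday rule: the anchor day for the 2100s is Sunday. For year 25: 25÷12 = 2 r 1, and 1÷4 = 0, so 2+1+0 = 3.
Sunday + 3 ≡ Wednesday — that's 2125's doomsday.
In July the doomsday date is Jul 11.
Jul 13 is 2 days after Jul 11; 2 mod 7 = 2, so Wednesday + 2 = Friday.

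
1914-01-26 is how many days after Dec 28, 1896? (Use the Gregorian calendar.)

Dec 28, 1896 → Dec 28, 1897: 365 days.
Dec 28, 1897 → Dec 28, 1898: 365 days.
Dec 28, 1898 → Dec 28, 1899: 365 days.
Dec 28, 1899 → Dec 28, 1900: 365 days.
Dec 28, 1900 → Dec 28, 1901: 365 days.
Dec 28, 1901 → Dec 28, 1902: 365 days.
Dec 28, 1902 → Dec 28, 1903: 365 days.
Dec 28, 1903 → Dec 28, 1904: 366 days (Feb 29, 1904 is in that span).
Dec 28, 1904 → Dec 28, 1905: 365 days.
Dec 28, 1905 → Dec 28, 1906: 365 days.
Dec 28, 1906 → Dec 28, 1907: 365 days.
Dec 28, 1907 → Dec 28, 1908: 366 days (Feb 29, 1908 is in that span).
Dec 28, 1908 → Dec 28, 1909: 365 days.
Dec 28, 1909 → Dec 28, 1910: 365 days.
Dec 28, 1910 → Dec 28, 1911: 365 days.
Dec 28, 1911 → Dec 28, 1912: 366 days (Feb 29, 1912 is in that span).
Dec 28, 1912 → Jan 28, 1913: 31 days (December has 31).
Jan 28, 1913 → Feb 28, 1913: 31 days (January has 31).
Feb 28, 1913 → Mar 28, 1913: 28 days (February has 28).
Mar 28, 1913 → Apr 28, 1913: 31 days (March has 31).
Apr 28, 1913 → May 28, 1913: 30 days (April has 30).
May 28, 1913 → Jun 28, 1913: 31 days (May has 31).
Jun 28, 1913 → Jul 28, 1913: 30 days (June has 30).
Jul 28, 1913 → Aug 28, 1913: 31 days (July has 31).
Aug 28, 1913 → Sep 28, 1913: 31 days (August has 31).
Sep 28, 1913 → Oct 28, 1913: 30 days (September has 30).
Oct 28, 1913 → Nov 28, 1913: 31 days (October has 31).
Nov 28, 1913 → Dec 28, 1913: 30 days (November has 30).
Dec 28, 1913 → Jan 26, 1914: 29 days.
Total: 6237 days.

6237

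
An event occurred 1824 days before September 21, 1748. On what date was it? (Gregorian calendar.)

September 24, 1743

−366 (one year; includes Feb 29, 1748) → Sep 21, 1747 (1458 left).
−365 (one year) → Sep 21, 1746 (1093 left).
−365 (one year) → Sep 21, 1745 (728 left).
−365 (one year) → Sep 21, 1744 (363 left).
−21 → Aug 31, 1744 (end of Aug, 31 days; 342 left).
−31 → Jul 31, 1744 (end of Jul, 31 days; 311 left).
−31 → Jun 30, 1744 (end of Jun, 30 days; 280 left).
−30 → May 31, 1744 (end of May, 31 days; 250 left).
−31 → Apr 30, 1744 (end of Apr, 30 days; 219 left).
−30 → Mar 31, 1744 (end of Mar, 31 days; 189 left).
−31 → Feb 29, 1744 (end of Feb, 29 days; 158 left).
−29 → Jan 31, 1744 (end of Jan, 31 days; 129 left).
−31 → Dec 31, 1743 (end of Dec, 31 days; 98 left).
−31 → Nov 30, 1743 (end of Nov, 30 days; 67 left).
−30 → Oct 31, 1743 (end of Oct, 31 days; 37 left).
−31 → Sep 30, 1743 (end of Sep, 30 days; 6 left).
−6 → Sep 24, 1743.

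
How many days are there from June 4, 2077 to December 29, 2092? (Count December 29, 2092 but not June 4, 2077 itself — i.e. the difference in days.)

5687

Jun 4, 2077 → Jun 4, 2078: 365 days.
Jun 4, 2078 → Jun 4, 2079: 365 days.
Jun 4, 2079 → Jun 4, 2080: 366 days (Feb 29, 2080 is in that span).
Jun 4, 2080 → Jun 4, 2081: 365 days.
Jun 4, 2081 → Jun 4, 2082: 365 days.
Jun 4, 2082 → Jun 4, 2083: 365 days.
Jun 4, 2083 → Jun 4, 2084: 366 days (Feb 29, 2084 is in that span).
Jun 4, 2084 → Jun 4, 2085: 365 days.
Jun 4, 2085 → Jun 4, 2086: 365 days.
Jun 4, 2086 → Jun 4, 2087: 365 days.
Jun 4, 2087 → Jun 4, 2088: 366 days (Feb 29, 2088 is in that span).
Jun 4, 2088 → Jun 4, 2089: 365 days.
Jun 4, 2089 → Jun 4, 2090: 365 days.
Jun 4, 2090 → Jun 4, 2091: 365 days.
Jun 4, 2091 → Jun 4, 2092: 366 days (Feb 29, 2092 is in that span).
Jun 4, 2092 → Jul 4, 2092: 30 days (June has 30).
Jul 4, 2092 → Aug 4, 2092: 31 days (July has 31).
Aug 4, 2092 → Sep 4, 2092: 31 days (August has 31).
Sep 4, 2092 → Oct 4, 2092: 30 days (September has 30).
Oct 4, 2092 → Nov 4, 2092: 31 days (October has 31).
Nov 4, 2092 → Dec 4, 2092: 30 days (November has 30).
Dec 4, 2092 → Dec 29, 2092: 25 days.
Total: 5687 days.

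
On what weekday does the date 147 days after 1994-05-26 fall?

Thursday

First find the weekday of May 26, 1994. Doomsday rule: the anchor day for the 1900s is Wednesday. For year 94: 94÷12 = 7 r 10, and 10÷4 = 2, so 7+10+2 = 19.
Wednesday + 19 ≡ Monday — that's 1994's doomsday.
In May the doomsday date is May 9.
May 26 is 17 days after May 9; 17 mod 7 = 3, so Monday + 3 = Thursday.
147 mod 7 = 0, so 147 days after a Thursday is Thursday + 0 = Thursday.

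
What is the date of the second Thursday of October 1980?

October 1, 1980 is a Wednesday.
The first Thursday is therefore October 2 (1 days later).
The second Thursday is 2 + 1×7 = October 9.

October 9, 1980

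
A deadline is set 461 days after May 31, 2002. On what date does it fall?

September 4, 2003

+365 (one year) → May 31, 2003 (96 left).
May has 31 days: +1 → Jun 1, 2003 (95 left).
Jun has 30 days: +30 → Jul 1, 2003 (65 left).
Jul has 31 days: +31 → Aug 1, 2003 (34 left).
Aug has 31 days: +31 → Sep 1, 2003 (3 left).
+3 → Sep 4, 2003.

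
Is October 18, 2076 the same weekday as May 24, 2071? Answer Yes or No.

Yes

From May 24, 2071 to Oct 18, 2076 is 1974 days.
1974 mod 7 = 0, so they are the same weekday.
(May 24, 2071 is a Sunday; Oct 18, 2076 is a Sunday.)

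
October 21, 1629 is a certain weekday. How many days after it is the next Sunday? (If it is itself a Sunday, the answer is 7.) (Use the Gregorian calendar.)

Oct 21, 1629 is a Sunday.
From Sunday to the next Sunday is 7 days.

7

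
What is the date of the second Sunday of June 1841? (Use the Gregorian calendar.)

June 13, 1841

June 1, 1841 is a Tuesday.
The first Sunday is therefore June 6 (5 days later).
The second Sunday is 6 + 1×7 = June 13.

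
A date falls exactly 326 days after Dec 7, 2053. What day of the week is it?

Thursday

First find the weekday of Dec 7, 2053. Doomsday rule: the anchor day for the 2000s is Tuesday. For year 53: 53÷12 = 4 r 5, and 5÷4 = 1, so 4+5+1 = 10.
Tuesday + 10 ≡ Friday — that's 2053's doomsday.
In December the doomsday date is Dec 12.
Dec 7 is 5 days before Dec 12; 5 mod 7 = 5, so Friday − 5 = Sunday.
326 mod 7 = 4, so 326 days after a Sunday is Sunday + 4 = Thursday.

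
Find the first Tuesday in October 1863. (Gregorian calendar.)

October 6, 1863

October 1, 1863 is a Thursday.
The first Tuesday is therefore October 6 (5 days later).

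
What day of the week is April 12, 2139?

Sunday

Doomsday rule: the anchor day for the 2100s is Sunday. For year 39: 39÷12 = 3 r 3, and 3÷4 = 0, so 3+3+0 = 6.
Sunday + 6 ≡ Saturday — that's 2139's doomsday.
In April the doomsday date is Apr 4.
Apr 12 is 8 days after Apr 4; 8 mod 7 = 1, so Saturday + 1 = Sunday.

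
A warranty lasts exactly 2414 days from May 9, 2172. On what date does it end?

+365 (one year) → May 9, 2173 (2049 left).
+365 (one year) → May 9, 2174 (1684 left).
+365 (one year) → May 9, 2175 (1319 left).
+366 (one year; includes Feb 29, 2176) → May 9, 2176 (953 left).
+365 (one year) → May 9, 2177 (588 left).
+365 (one year) → May 9, 2178 (223 left).
May has 31 days: +23 → Jun 1, 2178 (200 left).
Jun has 30 days: +30 → Jul 1, 2178 (170 left).
Jul has 31 days: +31 → Aug 1, 2178 (139 left).
Aug has 31 days: +31 → Sep 1, 2178 (108 left).
Sep has 30 days: +30 → Oct 1, 2178 (78 left).
Oct has 31 days: +31 → Nov 1, 2178 (47 left).
Nov has 30 days: +30 → Dec 1, 2178 (17 left).
+17 → Dec 18, 2178.

December 18, 2178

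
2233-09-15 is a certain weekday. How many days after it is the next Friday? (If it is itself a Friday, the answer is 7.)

5

Sep 15, 2233 is a Sunday.
From Sunday to the next Friday is 5 days.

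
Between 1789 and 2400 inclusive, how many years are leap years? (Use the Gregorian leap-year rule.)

148

Multiples of 4 in [1789,2400]: 153.
Of those, multiples of 100: 7 (not leap unless ÷400).
Multiples of 400: 2.
Leap years = 153 − 7 + 2 = 148.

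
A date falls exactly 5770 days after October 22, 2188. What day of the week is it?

Oct 22, 2188 is a Wednesday.
5770 mod 7 = 2, so 5770 days after a Wednesday is Wednesday + 2 = Friday.

Friday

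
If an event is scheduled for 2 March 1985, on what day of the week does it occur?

Saturday

Doomsday rule: the anchor day for the 1900s is Wednesday. For year 85: 85÷12 = 7 r 1, and 1÷4 = 0, so 7+1+0 = 8.
Wednesday + 8 ≡ Thursday — that's 1985's doomsday.
In March the doomsday date is Mar 14.
Mar 2 is 12 days before Mar 14; 12 mod 7 = 5, so Thursday − 5 = Saturday.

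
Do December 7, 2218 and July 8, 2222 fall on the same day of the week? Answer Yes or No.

Yes

From Dec 7, 2218 to Jul 8, 2222 is 1309 days.
1309 mod 7 = 0, so they are the same weekday.
(Dec 7, 2218 is a Monday; Jul 8, 2222 is a Monday.)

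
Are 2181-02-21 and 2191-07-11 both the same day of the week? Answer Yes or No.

From Feb 21, 2181 to Jul 11, 2191 is 3792 days.
3792 mod 7 = 5, so they are different weekdays.
(Feb 21, 2181 is a Wednesday; Jul 11, 2191 is a Monday.)

No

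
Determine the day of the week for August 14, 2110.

January 1, 2110 is a Wednesday.
Jan 1, 2110 → Feb 1, 2110: 31 days (January has 31).
Feb 1, 2110 → Mar 1, 2110: 28 days (February has 28).
Mar 1, 2110 → Apr 1, 2110: 31 days (March has 31).
Apr 1, 2110 → May 1, 2110: 30 days (April has 30).
May 1, 2110 → Jun 1, 2110: 31 days (May has 31).
Jun 1, 2110 → Jul 1, 2110: 30 days (June has 30).
Jul 1, 2110 → Aug 1, 2110: 31 days (July has 31).
Aug 1, 2110 → Aug 14, 2110: 13 days.
Total: 225 days.
225 mod 7 = 1, so Wednesday + 1 = Thursday.

Thursday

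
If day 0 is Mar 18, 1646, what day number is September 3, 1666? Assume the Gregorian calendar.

Mar 18, 1646 → Mar 18, 1647: 365 days.
Mar 18, 1647 → Mar 18, 1648: 366 days (Feb 29, 1648 is in that span).
Mar 18, 1648 → Mar 18, 1649: 365 days.
Mar 18, 1649 → Mar 18, 1650: 365 days.
Mar 18, 1650 → Mar 18, 1651: 365 days.
Mar 18, 1651 → Mar 18, 1652: 366 days (Feb 29, 1652 is in that span).
Mar 18, 1652 → Mar 18, 1653: 365 days.
Mar 18, 1653 → Mar 18, 1654: 365 days.
Mar 18, 1654 → Mar 18, 1655: 365 days.
Mar 18, 1655 → Mar 18, 1656: 366 days (Feb 29, 1656 is in that span).
Mar 18, 1656 → Mar 18, 1657: 365 days.
Mar 18, 1657 → Mar 18, 1658: 365 days.
Mar 18, 1658 → Mar 18, 1659: 365 days.
Mar 18, 1659 → Mar 18, 1660: 366 days (Feb 29, 1660 is in that span).
Mar 18, 1660 → Mar 18, 1661: 365 days.
Mar 18, 1661 → Mar 18, 1662: 365 days.
Mar 18, 1662 → Mar 18, 1663: 365 days.
Mar 18, 1663 → Mar 18, 1664: 366 days (Feb 29, 1664 is in that span).
Mar 18, 1664 → Mar 18, 1665: 365 days.
Mar 18, 1665 → Mar 18, 1666: 365 days.
Mar 18, 1666 → Apr 18, 1666: 31 days (March has 31).
Apr 18, 1666 → May 18, 1666: 30 days (April has 30).
May 18, 1666 → Jun 18, 1666: 31 days (May has 31).
Jun 18, 1666 → Jul 18, 1666: 30 days (June has 30).
Jul 18, 1666 → Aug 18, 1666: 31 days (July has 31).
Aug 18, 1666 → Sep 3, 1666: 16 days.
Total: 7474 days.

7474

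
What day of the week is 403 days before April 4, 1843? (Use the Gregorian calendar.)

First find the weekday of Apr 4, 1843. Doomsday rule: the anchor day for the 1800s is Friday. For year 43: 43÷12 = 3 r 7, and 7÷4 = 1, so 3+7+1 = 11.
Friday + 11 ≡ Tuesday — that's 1843's doomsday.
In April the doomsday date is Apr 4.
Apr 4 is the doomsday itself: Tuesday.
403 mod 7 = 4, so 403 days before a Tuesday is Tuesday − 4 = Friday.

Friday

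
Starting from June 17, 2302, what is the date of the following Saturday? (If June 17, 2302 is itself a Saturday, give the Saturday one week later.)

June 21, 2302

Jun 17, 2302 is a Tuesday.
From Tuesday to the next Saturday is 4 days.
Jun 17, 2302 + 4 = Jun 21, 2302.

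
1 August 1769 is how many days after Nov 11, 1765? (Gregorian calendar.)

Nov 11, 1765 → Nov 11, 1766: 365 days.
Nov 11, 1766 → Nov 11, 1767: 365 days.
Nov 11, 1767 → Nov 11, 1768: 366 days (Feb 29, 1768 is in that span).
Nov 11, 1768 → Dec 11, 1768: 30 days (November has 30).
Dec 11, 1768 → Jan 11, 1769: 31 days (December has 31).
Jan 11, 1769 → Feb 11, 1769: 31 days (January has 31).
Feb 11, 1769 → Mar 11, 1769: 28 days (February has 28).
Mar 11, 1769 → Apr 11, 1769: 31 days (March has 31).
Apr 11, 1769 → May 11, 1769: 30 days (April has 30).
May 11, 1769 → Jun 11, 1769: 31 days (May has 31).
Jun 11, 1769 → Jul 11, 1769: 30 days (June has 30).
Jul 11, 1769 → Aug 1, 1769: 21 days.
Total: 1359 days.

1359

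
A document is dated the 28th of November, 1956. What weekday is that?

Wednesday

January 1, 1956 is a Sunday.
Jan 1, 1956 → Feb 1, 1956: 31 days (January has 31).
Feb 1, 1956 → Mar 1, 1956: 29 days (February has 29).
Mar 1, 1956 → Apr 1, 1956: 31 days (March has 31).
Apr 1, 1956 → May 1, 1956: 30 days (April has 30).
May 1, 1956 → Jun 1, 1956: 31 days (May has 31).
Jun 1, 1956 → Jul 1, 1956: 30 days (June has 30).
Jul 1, 1956 → Aug 1, 1956: 31 days (July has 31).
Aug 1, 1956 → Sep 1, 1956: 31 days (August has 31).
Sep 1, 1956 → Oct 1, 1956: 30 days (September has 30).
Oct 1, 1956 → Nov 1, 1956: 31 days (October has 31).
Nov 1, 1956 → Nov 28, 1956: 27 days.
Total: 332 days.
332 mod 7 = 3, so Sunday + 3 = Wednesday.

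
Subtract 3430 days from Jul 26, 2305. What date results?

−365 (one year) → Jul 26, 2304 (3065 left).
−366 (one year; includes Feb 29, 2304) → Jul 26, 2303 (2699 left).
−365 (one year) → Jul 26, 2302 (2334 left).
−365 (one year) → Jul 26, 2301 (1969 left).
−365 (one year) → Jul 26, 2300 (1604 left).
−365 (one year) → Jul 26, 2299 (1239 left).
−365 (one year) → Jul 26, 2298 (874 left).
−365 (one year) → Jul 26, 2297 (509 left).
−365 (one year) → Jul 26, 2296 (144 left).
−26 → Jun 30, 2296 (end of Jun, 30 days; 118 left).
−30 → May 31, 2296 (end of May, 31 days; 88 left).
−31 → Apr 30, 2296 (end of Apr, 30 days; 57 left).
−30 → Mar 31, 2296 (end of Mar, 31 days; 27 left).
−27 → Mar 4, 2296.

March 4, 2296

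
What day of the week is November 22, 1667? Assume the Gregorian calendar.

Tuesday

Doomsday rule: the anchor day for the 1600s is Tuesday. For year 67: 67÷12 = 5 r 7, and 7÷4 = 1, so 5+7+1 = 13.
Tuesday + 13 ≡ Monday — that's 1667's doomsday.
In November the doomsday date is Nov 7.
Nov 22 is 15 days after Nov 7; 15 mod 7 = 1, so Monday + 1 = Tuesday.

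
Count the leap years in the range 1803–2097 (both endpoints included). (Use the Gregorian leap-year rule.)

73

Multiples of 4 in [1803,2097]: 74.
Of those, multiples of 100: 2 (not leap unless ÷400).
Multiples of 400: 1.
Leap years = 74 − 2 + 1 = 73.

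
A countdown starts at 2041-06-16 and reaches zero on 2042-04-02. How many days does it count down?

290

Jun 16, 2041 → Jul 16, 2041: 30 days (June has 30).
Jul 16, 2041 → Aug 16, 2041: 31 days (July has 31).
Aug 16, 2041 → Sep 16, 2041: 31 days (August has 31).
Sep 16, 2041 → Oct 16, 2041: 30 days (September has 30).
Oct 16, 2041 → Nov 16, 2041: 31 days (October has 31).
Nov 16, 2041 → Dec 16, 2041: 30 days (November has 30).
Dec 16, 2041 → Jan 16, 2042: 31 days (December has 31).
Jan 16, 2042 → Feb 16, 2042: 31 days (January has 31).
Feb 16, 2042 → Mar 16, 2042: 28 days (February has 28).
Mar 16, 2042 → Apr 2, 2042: 17 days.
Total: 290 days.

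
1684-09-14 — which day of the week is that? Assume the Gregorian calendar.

Thursday

Doomsday rule: the anchor day for the 1600s is Tuesday. For year 84: 84÷12 = 7 r 0, and 0÷4 = 0, so 7+0+0 = 7.
Tuesday + 7 ≡ Tuesday — that's 1684's doomsday.
In September the doomsday date is Sep 5.
Sep 14 is 9 days after Sep 5; 9 mod 7 = 2, so Tuesday + 2 = Thursday.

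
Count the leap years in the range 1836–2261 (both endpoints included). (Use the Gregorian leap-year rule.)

104

Multiples of 4 in [1836,2261]: 107.
Of those, multiples of 100: 4 (not leap unless ÷400).
Multiples of 400: 1.
Leap years = 107 − 4 + 1 = 104.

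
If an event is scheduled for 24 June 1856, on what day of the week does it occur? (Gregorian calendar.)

Tuesday

Doomsday rule: the anchor day for the 1800s is Friday. For year 56: 56÷12 = 4 r 8, and 8÷4 = 2, so 4+8+2 = 14.
Friday + 14 ≡ Friday — that's 1856's doomsday.
In June the doomsday date is Jun 6.
Jun 24 is 18 days after Jun 6; 18 mod 7 = 4, so Friday + 4 = Tuesday.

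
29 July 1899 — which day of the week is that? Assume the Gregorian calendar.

Saturday

Doomsday rule: the anchor day for the 1800s is Friday. For year 99: 99÷12 = 8 r 3, and 3÷4 = 0, so 8+3+0 = 11.
Friday + 11 ≡ Tuesday — that's 1899's doomsday.
In July the doomsday date is Jul 11.
Jul 29 is 18 days after Jul 11; 18 mod 7 = 4, so Tuesday + 4 = Saturday.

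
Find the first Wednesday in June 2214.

June 1, 2214 is a Wednesday.
The first Wednesday is therefore June 1 (same day).

June 1, 2214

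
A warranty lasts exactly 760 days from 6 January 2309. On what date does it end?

February 5, 2311

+365 (one year) → Jan 6, 2310 (395 left).
Jan has 31 days: +26 → Feb 1, 2310 (369 left).
Feb has 28 days: +28 → Mar 1, 2310 (341 left).
Mar has 31 days: +31 → Apr 1, 2310 (310 left).
Apr has 30 days: +30 → May 1, 2310 (280 left).
May has 31 days: +31 → Jun 1, 2310 (249 left).
Jun has 30 days: +30 → Jul 1, 2310 (219 left).
Jul has 31 days: +31 → Aug 1, 2310 (188 left).
Aug has 31 days: +31 → Sep 1, 2310 (157 left).
Sep has 30 days: +30 → Oct 1, 2310 (127 left).
Oct has 31 days: +31 → Nov 1, 2310 (96 left).
Nov has 30 days: +30 → Dec 1, 2310 (66 left).
Dec has 31 days: +31 → Jan 1, 2311 (35 left).
Jan has 31 days: +31 → Feb 1, 2311 (4 left).
+4 → Feb 5, 2311.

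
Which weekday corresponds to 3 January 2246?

Saturday

January 1, 2246 is a Thursday.
Jan 1, 2246 → Jan 3, 2246: 2 days.
Total: 2 days.
2 mod 7 = 2, so Thursday + 2 = Saturday.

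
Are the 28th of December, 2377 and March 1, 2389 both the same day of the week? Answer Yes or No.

Yes

From Dec 28, 2377 to Mar 1, 2389 is 4081 days.
4081 mod 7 = 0, so they are the same weekday.
(Dec 28, 2377 is a Wednesday; Mar 1, 2389 is a Wednesday.)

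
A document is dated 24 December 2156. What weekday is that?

Doomsday rule: the anchor day for the 2100s is Sunday. For year 56: 56÷12 = 4 r 8, and 8÷4 = 2, so 4+8+2 = 14.
Sunday + 14 ≡ Sunday — that's 2156's doomsday.
In December the doomsday date is Dec 12.
Dec 24 is 12 days after Dec 12; 12 mod 7 = 5, so Sunday + 5 = Friday.

Friday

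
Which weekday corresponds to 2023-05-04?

Thursday

Doomsday rule: the anchor day for the 2000s is Tuesday. For year 23: 23÷12 = 1 r 11, and 11÷4 = 2, so 1+11+2 = 14.
Tuesday + 14 ≡ Tuesday — that's 2023's doomsday.
In May the doomsday date is May 9.
May 4 is 5 days before May 9; 5 mod 7 = 5, so Tuesday − 5 = Thursday.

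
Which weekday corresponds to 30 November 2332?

Doomsday rule: the anchor day for the 2300s is Wednesday. For year 32: 32÷12 = 2 r 8, and 8÷4 = 2, so 2+8+2 = 12.
Wednesday + 12 ≡ Monday — that's 2332's doomsday.
In November the doomsday date is Nov 7.
Nov 30 is 23 days after Nov 7; 23 mod 7 = 2, so Monday + 2 = Wednesday.

Wednesday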